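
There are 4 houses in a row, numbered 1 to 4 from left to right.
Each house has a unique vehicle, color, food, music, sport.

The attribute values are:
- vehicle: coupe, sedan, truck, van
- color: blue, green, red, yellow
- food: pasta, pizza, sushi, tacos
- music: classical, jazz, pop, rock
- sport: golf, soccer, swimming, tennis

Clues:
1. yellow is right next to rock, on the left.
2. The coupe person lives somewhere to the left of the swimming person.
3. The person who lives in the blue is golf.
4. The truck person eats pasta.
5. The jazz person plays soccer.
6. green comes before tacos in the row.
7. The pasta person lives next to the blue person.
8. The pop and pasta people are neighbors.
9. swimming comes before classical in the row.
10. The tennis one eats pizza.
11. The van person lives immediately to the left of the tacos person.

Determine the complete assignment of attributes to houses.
Solution:

House | Vehicle | Color | Food | Music | Sport
----------------------------------------------
  1   | coupe | yellow | pizza | pop | tennis
  2   | truck | green | pasta | rock | swimming
  3   | van | blue | sushi | classical | golf
  4   | sedan | red | tacos | jazz | soccer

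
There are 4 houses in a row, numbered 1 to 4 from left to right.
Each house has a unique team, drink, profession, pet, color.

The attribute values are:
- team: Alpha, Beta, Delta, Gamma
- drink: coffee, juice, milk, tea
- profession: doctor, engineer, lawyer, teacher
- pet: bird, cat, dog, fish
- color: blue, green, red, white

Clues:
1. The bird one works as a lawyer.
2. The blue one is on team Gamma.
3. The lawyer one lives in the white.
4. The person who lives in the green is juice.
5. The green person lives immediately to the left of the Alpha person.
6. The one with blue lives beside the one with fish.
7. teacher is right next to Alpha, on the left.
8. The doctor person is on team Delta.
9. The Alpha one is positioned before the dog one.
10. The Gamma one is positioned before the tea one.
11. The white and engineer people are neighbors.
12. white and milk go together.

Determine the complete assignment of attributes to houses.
Solution:

House | Team | Drink | Profession | Pet | Color
-----------------------------------------------
  1   | Beta | juice | teacher | cat | green
  2   | Alpha | milk | lawyer | bird | white
  3   | Gamma | coffee | engineer | dog | blue
  4   | Delta | tea | doctor | fish | red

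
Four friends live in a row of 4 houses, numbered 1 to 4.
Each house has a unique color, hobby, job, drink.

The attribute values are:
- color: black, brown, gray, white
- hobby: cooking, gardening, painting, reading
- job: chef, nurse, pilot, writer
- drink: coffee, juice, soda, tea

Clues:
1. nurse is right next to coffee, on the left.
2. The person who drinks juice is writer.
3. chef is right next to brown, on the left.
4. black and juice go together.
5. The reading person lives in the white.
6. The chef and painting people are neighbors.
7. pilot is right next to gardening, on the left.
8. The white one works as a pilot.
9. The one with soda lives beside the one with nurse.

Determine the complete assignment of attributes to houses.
Solution:

House | Color | Hobby | Job | Drink
-----------------------------------
  1   | gray | cooking | chef | soda
  2   | brown | painting | nurse | tea
  3   | white | reading | pilot | coffee
  4   | black | gardening | writer | juice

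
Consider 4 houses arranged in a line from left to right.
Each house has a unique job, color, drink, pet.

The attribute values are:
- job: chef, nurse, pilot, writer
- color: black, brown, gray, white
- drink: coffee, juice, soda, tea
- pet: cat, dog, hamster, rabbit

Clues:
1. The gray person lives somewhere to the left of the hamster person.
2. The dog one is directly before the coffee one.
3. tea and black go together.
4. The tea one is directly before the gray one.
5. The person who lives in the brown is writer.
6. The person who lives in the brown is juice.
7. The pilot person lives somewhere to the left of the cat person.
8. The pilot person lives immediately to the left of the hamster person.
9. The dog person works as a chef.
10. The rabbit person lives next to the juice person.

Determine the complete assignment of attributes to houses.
Solution:

House | Job | Color | Drink | Pet
---------------------------------
  1   | chef | black | tea | dog
  2   | pilot | gray | coffee | rabbit
  3   | writer | brown | juice | hamster
  4   | nurse | white | soda | cat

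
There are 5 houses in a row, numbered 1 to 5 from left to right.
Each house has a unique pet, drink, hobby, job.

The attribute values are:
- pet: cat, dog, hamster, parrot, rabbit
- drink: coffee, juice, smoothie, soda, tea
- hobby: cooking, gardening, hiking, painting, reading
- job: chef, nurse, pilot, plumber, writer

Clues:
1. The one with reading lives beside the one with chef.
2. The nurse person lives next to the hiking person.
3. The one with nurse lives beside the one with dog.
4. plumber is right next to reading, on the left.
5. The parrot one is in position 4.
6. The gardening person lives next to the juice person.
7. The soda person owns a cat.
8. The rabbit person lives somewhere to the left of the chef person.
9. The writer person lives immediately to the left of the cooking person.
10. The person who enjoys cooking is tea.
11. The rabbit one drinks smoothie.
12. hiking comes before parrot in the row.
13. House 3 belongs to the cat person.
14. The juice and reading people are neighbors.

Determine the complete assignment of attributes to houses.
Solution:

House | Pet | Drink | Hobby | Job
---------------------------------
  1   | rabbit | smoothie | gardening | nurse
  2   | dog | juice | hiking | plumber
  3   | cat | soda | reading | writer
  4   | parrot | tea | cooking | chef
  5   | hamster | coffee | painting | pilot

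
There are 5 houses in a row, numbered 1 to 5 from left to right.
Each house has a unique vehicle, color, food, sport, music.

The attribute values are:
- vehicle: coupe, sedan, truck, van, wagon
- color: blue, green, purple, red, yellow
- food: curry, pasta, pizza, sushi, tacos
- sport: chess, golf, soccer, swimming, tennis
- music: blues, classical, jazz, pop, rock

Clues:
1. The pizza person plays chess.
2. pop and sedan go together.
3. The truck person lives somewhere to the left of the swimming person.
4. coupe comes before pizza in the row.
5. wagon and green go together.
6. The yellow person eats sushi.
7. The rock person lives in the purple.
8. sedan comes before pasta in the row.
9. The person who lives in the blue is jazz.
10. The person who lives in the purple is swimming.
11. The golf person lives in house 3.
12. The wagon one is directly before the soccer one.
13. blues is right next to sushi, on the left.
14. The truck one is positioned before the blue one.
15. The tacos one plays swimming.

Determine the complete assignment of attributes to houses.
Solution:

House | Vehicle | Color | Food | Sport | Music
----------------------------------------------
  1   | wagon | green | curry | tennis | blues
  2   | sedan | yellow | sushi | soccer | pop
  3   | truck | red | pasta | golf | classical
  4   | coupe | purple | tacos | swimming | rock
  5   | van | blue | pizza | chess | jazz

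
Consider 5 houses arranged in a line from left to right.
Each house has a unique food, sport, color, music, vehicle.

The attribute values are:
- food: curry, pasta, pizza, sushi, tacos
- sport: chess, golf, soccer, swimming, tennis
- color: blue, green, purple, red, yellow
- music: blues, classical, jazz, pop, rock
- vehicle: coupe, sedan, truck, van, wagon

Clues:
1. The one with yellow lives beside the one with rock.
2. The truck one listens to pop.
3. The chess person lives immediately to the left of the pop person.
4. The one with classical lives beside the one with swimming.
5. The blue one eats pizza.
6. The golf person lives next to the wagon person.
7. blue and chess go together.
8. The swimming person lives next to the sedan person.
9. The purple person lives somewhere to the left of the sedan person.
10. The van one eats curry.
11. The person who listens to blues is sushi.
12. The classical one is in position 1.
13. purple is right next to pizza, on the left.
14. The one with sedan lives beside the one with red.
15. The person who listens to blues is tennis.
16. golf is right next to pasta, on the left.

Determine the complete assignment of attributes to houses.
Solution:

House | Food | Sport | Color | Music | Vehicle
----------------------------------------------
  1   | curry | golf | yellow | classical | van
  2   | pasta | swimming | purple | rock | wagon
  3   | pizza | chess | blue | jazz | sedan
  4   | tacos | soccer | red | pop | truck
  5   | sushi | tennis | green | blues | coupe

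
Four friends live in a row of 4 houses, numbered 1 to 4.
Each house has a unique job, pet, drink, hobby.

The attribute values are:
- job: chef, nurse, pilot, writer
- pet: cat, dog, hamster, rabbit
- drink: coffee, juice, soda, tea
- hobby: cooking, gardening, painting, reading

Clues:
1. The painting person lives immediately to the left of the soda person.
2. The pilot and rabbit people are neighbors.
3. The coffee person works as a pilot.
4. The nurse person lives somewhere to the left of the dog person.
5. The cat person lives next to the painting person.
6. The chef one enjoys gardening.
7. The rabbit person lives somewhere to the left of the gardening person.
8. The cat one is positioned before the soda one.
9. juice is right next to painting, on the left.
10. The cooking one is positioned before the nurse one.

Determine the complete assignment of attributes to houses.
Solution:

House | Job | Pet | Drink | Hobby
---------------------------------
  1   | writer | cat | juice | cooking
  2   | pilot | hamster | coffee | painting
  3   | nurse | rabbit | soda | reading
  4   | chef | dog | tea | gardening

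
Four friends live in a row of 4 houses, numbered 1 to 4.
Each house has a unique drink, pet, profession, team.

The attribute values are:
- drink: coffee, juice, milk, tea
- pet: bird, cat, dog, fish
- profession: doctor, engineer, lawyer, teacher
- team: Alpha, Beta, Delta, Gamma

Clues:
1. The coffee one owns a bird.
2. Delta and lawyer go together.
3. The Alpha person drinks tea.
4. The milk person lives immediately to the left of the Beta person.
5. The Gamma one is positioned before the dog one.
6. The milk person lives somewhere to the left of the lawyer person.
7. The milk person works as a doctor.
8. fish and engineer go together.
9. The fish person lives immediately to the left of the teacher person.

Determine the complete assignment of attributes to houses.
Solution:

House | Drink | Pet | Profession | Team
---------------------------------------
  1   | milk | cat | doctor | Gamma
  2   | juice | fish | engineer | Beta
  3   | tea | dog | teacher | Alpha
  4   | coffee | bird | lawyer | Delta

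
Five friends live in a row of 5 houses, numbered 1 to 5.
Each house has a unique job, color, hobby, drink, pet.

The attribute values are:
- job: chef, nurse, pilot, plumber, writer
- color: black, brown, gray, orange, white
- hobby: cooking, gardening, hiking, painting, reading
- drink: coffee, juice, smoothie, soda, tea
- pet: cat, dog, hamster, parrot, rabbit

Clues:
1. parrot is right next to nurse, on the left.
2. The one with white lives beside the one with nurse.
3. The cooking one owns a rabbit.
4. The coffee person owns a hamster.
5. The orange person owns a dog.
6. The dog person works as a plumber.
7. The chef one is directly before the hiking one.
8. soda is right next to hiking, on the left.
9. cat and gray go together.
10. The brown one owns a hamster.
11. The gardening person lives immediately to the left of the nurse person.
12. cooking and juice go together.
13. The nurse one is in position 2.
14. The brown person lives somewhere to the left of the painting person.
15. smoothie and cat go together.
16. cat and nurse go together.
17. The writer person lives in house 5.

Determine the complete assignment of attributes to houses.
Solution:

House | Job | Color | Hobby | Drink | Pet
-----------------------------------------
  1   | chef | white | gardening | soda | parrot
  2   | nurse | gray | hiking | smoothie | cat
  3   | pilot | brown | reading | coffee | hamster
  4   | plumber | orange | painting | tea | dog
  5   | writer | black | cooking | juice | rabbit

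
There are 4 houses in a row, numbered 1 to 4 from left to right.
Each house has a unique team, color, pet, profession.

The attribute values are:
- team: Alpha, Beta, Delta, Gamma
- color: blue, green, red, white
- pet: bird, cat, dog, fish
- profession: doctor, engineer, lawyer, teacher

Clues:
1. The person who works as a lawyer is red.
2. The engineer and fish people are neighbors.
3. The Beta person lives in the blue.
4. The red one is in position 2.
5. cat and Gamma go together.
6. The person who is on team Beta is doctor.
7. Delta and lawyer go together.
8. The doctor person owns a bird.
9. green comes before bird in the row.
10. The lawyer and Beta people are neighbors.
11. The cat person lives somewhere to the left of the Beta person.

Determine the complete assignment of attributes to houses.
Solution:

House | Team | Color | Pet | Profession
---------------------------------------
  1   | Gamma | green | cat | engineer
  2   | Delta | red | fish | lawyer
  3   | Beta | blue | bird | doctor
  4   | Alpha | white | dog | teacher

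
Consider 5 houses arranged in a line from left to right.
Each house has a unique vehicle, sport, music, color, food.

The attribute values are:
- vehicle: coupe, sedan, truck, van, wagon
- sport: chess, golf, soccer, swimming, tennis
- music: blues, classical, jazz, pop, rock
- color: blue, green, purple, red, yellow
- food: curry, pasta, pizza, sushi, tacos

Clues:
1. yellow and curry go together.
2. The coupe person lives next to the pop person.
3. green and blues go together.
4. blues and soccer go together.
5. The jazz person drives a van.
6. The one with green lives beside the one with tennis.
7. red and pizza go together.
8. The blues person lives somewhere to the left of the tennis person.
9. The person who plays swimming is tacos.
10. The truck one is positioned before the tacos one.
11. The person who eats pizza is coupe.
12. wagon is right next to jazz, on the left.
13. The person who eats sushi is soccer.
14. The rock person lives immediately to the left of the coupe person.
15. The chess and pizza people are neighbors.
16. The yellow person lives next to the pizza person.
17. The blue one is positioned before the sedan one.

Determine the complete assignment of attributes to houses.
Solution:

House | Vehicle | Sport | Music | Color | Food
----------------------------------------------
  1   | wagon | soccer | blues | green | sushi
  2   | van | tennis | jazz | blue | pasta
  3   | truck | chess | rock | yellow | curry
  4   | coupe | golf | classical | red | pizza
  5   | sedan | swimming | pop | purple | tacos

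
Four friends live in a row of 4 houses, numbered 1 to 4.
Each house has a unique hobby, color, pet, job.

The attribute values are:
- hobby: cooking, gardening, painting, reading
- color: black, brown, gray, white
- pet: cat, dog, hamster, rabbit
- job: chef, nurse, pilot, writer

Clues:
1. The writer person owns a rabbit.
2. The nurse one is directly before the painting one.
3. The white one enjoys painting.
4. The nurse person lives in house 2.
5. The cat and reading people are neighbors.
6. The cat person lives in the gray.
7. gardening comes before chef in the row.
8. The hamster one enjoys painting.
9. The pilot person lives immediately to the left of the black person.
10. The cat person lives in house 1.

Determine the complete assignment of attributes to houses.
Solution:

House | Hobby | Color | Pet | Job
---------------------------------
  1   | gardening | gray | cat | pilot
  2   | reading | black | dog | nurse
  3   | painting | white | hamster | chef
  4   | cooking | brown | rabbit | writer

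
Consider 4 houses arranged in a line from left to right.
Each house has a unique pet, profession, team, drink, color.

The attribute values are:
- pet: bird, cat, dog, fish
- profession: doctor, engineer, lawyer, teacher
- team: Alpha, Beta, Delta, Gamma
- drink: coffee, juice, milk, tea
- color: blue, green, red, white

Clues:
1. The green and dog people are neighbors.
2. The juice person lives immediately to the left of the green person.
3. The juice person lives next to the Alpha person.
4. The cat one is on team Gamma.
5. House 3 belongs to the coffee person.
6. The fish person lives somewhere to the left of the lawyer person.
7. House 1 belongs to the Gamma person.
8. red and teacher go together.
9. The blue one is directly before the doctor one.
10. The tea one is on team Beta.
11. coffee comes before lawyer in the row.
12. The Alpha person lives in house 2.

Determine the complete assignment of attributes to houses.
Solution:

House | Pet | Profession | Team | Drink | Color
-----------------------------------------------
  1   | cat | engineer | Gamma | juice | blue
  2   | fish | doctor | Alpha | milk | green
  3   | dog | teacher | Delta | coffee | red
  4   | bird | lawyer | Beta | tea | white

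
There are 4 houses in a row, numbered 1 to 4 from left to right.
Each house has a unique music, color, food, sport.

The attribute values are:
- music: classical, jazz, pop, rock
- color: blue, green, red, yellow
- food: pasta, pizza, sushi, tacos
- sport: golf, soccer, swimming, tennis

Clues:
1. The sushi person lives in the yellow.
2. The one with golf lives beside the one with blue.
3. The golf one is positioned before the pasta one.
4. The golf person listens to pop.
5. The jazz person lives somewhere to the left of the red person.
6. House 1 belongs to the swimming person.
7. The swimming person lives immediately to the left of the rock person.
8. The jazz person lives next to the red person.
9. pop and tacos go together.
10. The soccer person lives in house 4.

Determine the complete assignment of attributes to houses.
Solution:

House | Music | Color | Food | Sport
------------------------------------
  1   | jazz | yellow | sushi | swimming
  2   | rock | red | pizza | tennis
  3   | pop | green | tacos | golf
  4   | classical | blue | pasta | soccer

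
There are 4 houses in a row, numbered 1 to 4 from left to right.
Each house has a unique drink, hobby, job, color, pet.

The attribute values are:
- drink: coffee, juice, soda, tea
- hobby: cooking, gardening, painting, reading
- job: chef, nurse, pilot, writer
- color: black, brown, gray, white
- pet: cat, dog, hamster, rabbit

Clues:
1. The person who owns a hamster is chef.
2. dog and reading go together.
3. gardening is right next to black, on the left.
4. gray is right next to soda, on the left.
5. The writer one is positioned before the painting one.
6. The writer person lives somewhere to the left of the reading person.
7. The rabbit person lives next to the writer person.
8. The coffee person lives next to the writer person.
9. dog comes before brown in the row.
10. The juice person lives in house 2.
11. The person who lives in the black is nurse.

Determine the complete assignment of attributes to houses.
Solution:

House | Drink | Hobby | Job | Color | Pet
-----------------------------------------
  1   | coffee | cooking | pilot | white | rabbit
  2   | juice | gardening | writer | gray | cat
  3   | soda | reading | nurse | black | dog
  4   | tea | painting | chef | brown | hamster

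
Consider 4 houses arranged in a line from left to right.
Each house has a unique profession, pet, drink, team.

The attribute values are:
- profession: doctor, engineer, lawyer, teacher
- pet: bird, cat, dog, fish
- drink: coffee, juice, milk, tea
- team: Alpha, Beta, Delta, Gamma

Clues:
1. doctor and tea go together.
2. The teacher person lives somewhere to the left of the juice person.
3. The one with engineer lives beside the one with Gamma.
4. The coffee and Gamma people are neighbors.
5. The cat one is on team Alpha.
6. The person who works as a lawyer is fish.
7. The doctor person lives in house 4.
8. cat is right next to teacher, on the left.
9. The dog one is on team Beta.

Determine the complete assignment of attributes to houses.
Solution:

House | Profession | Pet | Drink | Team
---------------------------------------
  1   | engineer | cat | coffee | Alpha
  2   | teacher | bird | milk | Gamma
  3   | lawyer | fish | juice | Delta
  4   | doctor | dog | tea | Beta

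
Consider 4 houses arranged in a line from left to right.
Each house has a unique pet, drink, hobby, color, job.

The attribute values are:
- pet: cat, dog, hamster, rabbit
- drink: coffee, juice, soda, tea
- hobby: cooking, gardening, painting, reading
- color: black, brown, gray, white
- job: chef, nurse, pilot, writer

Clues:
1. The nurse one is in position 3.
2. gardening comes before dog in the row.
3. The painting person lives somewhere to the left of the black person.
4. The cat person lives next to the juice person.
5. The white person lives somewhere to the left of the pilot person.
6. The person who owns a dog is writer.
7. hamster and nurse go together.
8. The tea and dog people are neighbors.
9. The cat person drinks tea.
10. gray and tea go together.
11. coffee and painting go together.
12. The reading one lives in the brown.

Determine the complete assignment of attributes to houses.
Solution:

House | Pet | Drink | Hobby | Color | Job
-----------------------------------------
  1   | cat | tea | gardening | gray | chef
  2   | dog | juice | reading | brown | writer
  3   | hamster | coffee | painting | white | nurse
  4   | rabbit | soda | cooking | black | pilot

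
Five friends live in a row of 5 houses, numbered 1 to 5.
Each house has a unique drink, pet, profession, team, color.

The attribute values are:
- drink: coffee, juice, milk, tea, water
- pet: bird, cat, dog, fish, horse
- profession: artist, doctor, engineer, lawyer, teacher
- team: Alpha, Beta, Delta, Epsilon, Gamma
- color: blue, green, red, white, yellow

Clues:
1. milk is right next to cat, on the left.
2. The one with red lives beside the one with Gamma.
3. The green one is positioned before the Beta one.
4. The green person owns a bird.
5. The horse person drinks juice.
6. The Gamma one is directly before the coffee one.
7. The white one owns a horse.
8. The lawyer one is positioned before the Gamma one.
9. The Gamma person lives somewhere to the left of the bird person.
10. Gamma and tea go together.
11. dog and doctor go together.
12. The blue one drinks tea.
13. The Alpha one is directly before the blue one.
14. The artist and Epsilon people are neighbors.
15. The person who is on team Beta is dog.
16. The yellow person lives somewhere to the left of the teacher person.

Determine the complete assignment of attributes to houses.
Solution:

House | Drink | Pet | Profession | Team | Color
-----------------------------------------------
  1   | milk | fish | lawyer | Alpha | red
  2   | tea | cat | artist | Gamma | blue
  3   | coffee | bird | engineer | Epsilon | green
  4   | water | dog | doctor | Beta | yellow
  5   | juice | horse | teacher | Delta | white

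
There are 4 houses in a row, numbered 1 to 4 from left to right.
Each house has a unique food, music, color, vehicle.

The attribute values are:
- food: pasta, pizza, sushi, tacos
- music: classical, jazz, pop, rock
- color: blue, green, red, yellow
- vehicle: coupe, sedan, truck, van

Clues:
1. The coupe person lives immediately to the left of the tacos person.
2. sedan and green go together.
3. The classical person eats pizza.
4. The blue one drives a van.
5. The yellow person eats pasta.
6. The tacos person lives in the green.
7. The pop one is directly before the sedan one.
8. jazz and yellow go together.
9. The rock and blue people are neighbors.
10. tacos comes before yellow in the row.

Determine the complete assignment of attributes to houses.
Solution:

House | Food | Music | Color | Vehicle
--------------------------------------
  1   | sushi | pop | red | coupe
  2   | tacos | rock | green | sedan
  3   | pizza | classical | blue | van
  4   | pasta | jazz | yellow | truck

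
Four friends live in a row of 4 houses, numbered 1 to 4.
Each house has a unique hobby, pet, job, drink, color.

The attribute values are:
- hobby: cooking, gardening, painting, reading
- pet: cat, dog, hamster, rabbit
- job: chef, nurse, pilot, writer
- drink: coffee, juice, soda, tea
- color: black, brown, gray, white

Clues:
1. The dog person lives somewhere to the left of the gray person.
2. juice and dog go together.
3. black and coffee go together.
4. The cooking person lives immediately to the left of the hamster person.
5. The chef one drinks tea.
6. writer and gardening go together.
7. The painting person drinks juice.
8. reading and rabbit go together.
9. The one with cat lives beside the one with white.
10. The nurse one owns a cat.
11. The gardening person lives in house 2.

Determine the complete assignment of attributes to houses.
Solution:

House | Hobby | Pet | Job | Drink | Color
-----------------------------------------
  1   | cooking | cat | nurse | coffee | black
  2   | gardening | hamster | writer | soda | white
  3   | painting | dog | pilot | juice | brown
  4   | reading | rabbit | chef | tea | gray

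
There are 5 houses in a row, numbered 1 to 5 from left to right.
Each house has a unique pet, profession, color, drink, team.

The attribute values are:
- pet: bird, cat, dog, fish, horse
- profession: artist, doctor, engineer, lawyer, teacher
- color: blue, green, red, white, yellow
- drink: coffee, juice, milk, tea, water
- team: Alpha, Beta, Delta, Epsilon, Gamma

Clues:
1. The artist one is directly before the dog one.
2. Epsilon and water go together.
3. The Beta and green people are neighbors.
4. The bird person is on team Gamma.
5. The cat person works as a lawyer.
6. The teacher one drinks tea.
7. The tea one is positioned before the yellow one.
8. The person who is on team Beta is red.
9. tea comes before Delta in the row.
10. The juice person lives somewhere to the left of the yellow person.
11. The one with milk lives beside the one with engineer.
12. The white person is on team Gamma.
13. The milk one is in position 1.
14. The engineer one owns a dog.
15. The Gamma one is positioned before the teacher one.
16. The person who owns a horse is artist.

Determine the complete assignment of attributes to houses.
Solution:

House | Pet | Profession | Color | Drink | Team
-----------------------------------------------
  1   | horse | artist | red | milk | Beta
  2   | dog | engineer | green | water | Epsilon
  3   | bird | doctor | white | juice | Gamma
  4   | fish | teacher | blue | tea | Alpha
  5   | cat | lawyer | yellow | coffee | Delta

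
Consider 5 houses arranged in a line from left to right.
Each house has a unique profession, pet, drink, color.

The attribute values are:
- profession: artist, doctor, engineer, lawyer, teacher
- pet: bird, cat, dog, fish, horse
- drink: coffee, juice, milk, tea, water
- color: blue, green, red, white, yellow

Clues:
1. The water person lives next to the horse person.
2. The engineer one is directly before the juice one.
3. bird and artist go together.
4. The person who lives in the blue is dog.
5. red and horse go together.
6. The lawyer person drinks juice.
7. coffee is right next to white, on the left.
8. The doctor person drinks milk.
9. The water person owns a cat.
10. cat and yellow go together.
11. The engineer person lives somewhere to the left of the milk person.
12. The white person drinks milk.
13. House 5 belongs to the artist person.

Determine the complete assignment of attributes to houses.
Solution:

House | Profession | Pet | Drink | Color
----------------------------------------
  1   | engineer | cat | water | yellow
  2   | lawyer | horse | juice | red
  3   | teacher | dog | coffee | blue
  4   | doctor | fish | milk | white
  5   | artist | bird | tea | green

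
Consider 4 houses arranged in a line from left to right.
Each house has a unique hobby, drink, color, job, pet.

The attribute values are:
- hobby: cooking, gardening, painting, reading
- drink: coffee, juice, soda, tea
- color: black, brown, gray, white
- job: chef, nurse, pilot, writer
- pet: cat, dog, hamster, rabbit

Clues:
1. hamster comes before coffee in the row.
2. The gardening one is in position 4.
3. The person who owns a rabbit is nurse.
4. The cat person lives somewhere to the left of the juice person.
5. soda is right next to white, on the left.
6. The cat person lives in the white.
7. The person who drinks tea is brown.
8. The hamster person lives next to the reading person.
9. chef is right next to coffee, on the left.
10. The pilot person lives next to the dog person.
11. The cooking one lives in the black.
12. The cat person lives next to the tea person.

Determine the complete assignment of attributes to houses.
Solution:

House | Hobby | Drink | Color | Job | Pet
-----------------------------------------
  1   | cooking | soda | black | chef | hamster
  2   | reading | coffee | white | pilot | cat
  3   | painting | tea | brown | writer | dog
  4   | gardening | juice | gray | nurse | rabbit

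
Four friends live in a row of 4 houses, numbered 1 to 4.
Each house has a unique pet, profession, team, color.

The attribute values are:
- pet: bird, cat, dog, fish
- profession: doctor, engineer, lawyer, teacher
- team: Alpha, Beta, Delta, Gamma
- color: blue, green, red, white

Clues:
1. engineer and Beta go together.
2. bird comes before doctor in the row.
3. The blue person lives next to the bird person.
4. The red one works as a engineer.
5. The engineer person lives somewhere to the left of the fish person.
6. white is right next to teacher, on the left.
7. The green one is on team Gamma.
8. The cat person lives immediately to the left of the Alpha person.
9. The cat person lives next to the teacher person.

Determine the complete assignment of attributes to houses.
Solution:

House | Pet | Profession | Team | Color
---------------------------------------
  1   | cat | lawyer | Delta | white
  2   | dog | teacher | Alpha | blue
  3   | bird | engineer | Beta | red
  4   | fish | doctor | Gamma | green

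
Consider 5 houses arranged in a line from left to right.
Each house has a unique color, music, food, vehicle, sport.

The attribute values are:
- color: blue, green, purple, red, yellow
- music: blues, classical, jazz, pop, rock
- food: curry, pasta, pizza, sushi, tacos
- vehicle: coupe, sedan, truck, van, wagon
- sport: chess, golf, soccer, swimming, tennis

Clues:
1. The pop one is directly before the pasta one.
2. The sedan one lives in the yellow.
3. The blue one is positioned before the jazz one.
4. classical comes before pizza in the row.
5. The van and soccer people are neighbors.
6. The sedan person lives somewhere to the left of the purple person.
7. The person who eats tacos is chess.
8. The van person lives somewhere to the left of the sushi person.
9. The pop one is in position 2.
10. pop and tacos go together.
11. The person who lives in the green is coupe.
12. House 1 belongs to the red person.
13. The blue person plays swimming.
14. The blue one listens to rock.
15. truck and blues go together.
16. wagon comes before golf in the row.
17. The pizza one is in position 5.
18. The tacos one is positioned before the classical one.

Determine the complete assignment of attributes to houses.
Solution:

House | Color | Music | Food | Vehicle | Sport
----------------------------------------------
  1   | red | blues | curry | truck | tennis
  2   | yellow | pop | tacos | sedan | chess
  3   | blue | rock | pasta | van | swimming
  4   | purple | classical | sushi | wagon | soccer
  5   | green | jazz | pizza | coupe | golf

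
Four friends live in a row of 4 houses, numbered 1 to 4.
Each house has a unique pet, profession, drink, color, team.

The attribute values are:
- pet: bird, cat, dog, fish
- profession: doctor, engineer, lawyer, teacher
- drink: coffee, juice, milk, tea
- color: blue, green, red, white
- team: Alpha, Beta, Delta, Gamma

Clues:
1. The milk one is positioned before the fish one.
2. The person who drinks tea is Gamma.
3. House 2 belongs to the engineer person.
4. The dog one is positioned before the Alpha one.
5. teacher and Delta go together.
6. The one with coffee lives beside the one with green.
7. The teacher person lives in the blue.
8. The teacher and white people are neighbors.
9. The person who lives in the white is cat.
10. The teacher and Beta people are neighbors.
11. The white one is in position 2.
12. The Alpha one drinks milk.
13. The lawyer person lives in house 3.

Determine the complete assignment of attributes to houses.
Solution:

House | Pet | Profession | Drink | Color | Team
-----------------------------------------------
  1   | dog | teacher | juice | blue | Delta
  2   | cat | engineer | coffee | white | Beta
  3   | bird | lawyer | milk | green | Alpha
  4   | fish | doctor | tea | red | Gamma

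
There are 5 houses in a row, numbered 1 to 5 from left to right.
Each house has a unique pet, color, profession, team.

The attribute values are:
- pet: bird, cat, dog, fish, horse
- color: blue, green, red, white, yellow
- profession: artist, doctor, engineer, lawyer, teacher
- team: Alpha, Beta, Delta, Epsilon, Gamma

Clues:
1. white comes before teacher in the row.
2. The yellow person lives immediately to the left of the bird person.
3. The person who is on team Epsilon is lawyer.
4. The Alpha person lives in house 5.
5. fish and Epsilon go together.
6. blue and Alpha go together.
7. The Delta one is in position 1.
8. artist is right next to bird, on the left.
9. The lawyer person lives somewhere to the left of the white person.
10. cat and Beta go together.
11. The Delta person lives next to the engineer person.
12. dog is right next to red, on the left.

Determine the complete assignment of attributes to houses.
Solution:

House | Pet | Color | Profession | Team
---------------------------------------
  1   | dog | yellow | artist | Delta
  2   | bird | red | engineer | Gamma
  3   | fish | green | lawyer | Epsilon
  4   | cat | white | doctor | Beta
  5   | horse | blue | teacher | Alpha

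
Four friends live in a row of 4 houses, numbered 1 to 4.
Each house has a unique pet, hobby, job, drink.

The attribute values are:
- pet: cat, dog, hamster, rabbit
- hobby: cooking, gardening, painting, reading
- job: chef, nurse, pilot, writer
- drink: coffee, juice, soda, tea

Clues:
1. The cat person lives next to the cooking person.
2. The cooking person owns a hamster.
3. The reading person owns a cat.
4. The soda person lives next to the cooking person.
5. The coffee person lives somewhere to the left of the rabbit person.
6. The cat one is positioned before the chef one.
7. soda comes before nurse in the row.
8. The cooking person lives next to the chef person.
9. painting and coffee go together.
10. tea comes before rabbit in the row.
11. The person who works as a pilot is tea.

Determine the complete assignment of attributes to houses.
Solution:

House | Pet | Hobby | Job | Drink
---------------------------------
  1   | cat | reading | writer | soda
  2   | hamster | cooking | pilot | tea
  3   | dog | painting | chef | coffee
  4   | rabbit | gardening | nurse | juice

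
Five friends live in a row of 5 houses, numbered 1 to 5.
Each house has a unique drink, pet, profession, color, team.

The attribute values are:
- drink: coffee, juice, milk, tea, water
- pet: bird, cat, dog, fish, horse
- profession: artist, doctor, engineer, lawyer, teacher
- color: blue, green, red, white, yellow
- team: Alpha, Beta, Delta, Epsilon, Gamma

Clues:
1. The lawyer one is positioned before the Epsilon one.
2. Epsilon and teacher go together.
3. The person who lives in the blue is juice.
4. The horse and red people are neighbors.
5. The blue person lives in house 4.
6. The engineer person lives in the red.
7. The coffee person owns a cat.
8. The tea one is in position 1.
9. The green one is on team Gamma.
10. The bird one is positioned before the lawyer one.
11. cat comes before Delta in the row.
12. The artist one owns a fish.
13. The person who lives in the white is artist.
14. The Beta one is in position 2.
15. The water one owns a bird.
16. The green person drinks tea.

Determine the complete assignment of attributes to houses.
Solution:

House | Drink | Pet | Profession | Color | Team
-----------------------------------------------
  1   | tea | horse | doctor | green | Gamma
  2   | water | bird | engineer | red | Beta
  3   | coffee | cat | lawyer | yellow | Alpha
  4   | juice | dog | teacher | blue | Epsilon
  5   | milk | fish | artist | white | Delta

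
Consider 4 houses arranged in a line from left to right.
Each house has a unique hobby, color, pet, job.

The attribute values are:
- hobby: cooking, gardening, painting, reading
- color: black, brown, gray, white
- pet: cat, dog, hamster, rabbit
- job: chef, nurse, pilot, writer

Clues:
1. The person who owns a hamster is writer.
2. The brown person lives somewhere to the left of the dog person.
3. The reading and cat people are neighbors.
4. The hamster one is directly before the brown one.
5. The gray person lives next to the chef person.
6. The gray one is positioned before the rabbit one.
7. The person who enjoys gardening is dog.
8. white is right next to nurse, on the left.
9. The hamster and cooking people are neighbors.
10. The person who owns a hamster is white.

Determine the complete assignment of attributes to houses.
Solution:

House | Hobby | Color | Pet | Job
---------------------------------
  1   | reading | white | hamster | writer
  2   | cooking | brown | cat | nurse
  3   | gardening | gray | dog | pilot
  4   | painting | black | rabbit | chef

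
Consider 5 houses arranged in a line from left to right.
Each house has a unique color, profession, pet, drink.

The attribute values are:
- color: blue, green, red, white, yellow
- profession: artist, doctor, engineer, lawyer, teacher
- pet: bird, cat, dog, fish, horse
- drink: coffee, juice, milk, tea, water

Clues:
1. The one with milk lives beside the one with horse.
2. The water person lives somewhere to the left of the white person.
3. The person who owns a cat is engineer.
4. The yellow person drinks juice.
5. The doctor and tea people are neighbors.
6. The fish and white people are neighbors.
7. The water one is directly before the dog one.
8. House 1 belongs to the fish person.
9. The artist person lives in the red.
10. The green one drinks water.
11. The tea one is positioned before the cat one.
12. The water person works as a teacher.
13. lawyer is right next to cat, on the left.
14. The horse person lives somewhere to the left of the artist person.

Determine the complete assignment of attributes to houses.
Solution:

House | Color | Profession | Pet | Drink
----------------------------------------
  1   | green | teacher | fish | water
  2   | white | doctor | dog | milk
  3   | blue | lawyer | horse | tea
  4   | yellow | engineer | cat | juice
  5   | red | artist | bird | coffee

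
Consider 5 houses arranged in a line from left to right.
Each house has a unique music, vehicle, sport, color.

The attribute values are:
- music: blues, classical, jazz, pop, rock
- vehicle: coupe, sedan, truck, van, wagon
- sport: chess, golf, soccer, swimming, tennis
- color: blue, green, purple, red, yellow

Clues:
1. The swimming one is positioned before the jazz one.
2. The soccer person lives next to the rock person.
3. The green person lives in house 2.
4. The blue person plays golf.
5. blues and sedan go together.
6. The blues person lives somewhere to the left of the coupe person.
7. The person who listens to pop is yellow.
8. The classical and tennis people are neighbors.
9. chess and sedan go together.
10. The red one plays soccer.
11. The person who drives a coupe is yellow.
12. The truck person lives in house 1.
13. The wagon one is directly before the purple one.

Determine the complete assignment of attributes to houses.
Solution:

House | Music | Vehicle | Sport | Color
---------------------------------------
  1   | classical | truck | soccer | red
  2   | rock | wagon | tennis | green
  3   | blues | sedan | chess | purple
  4   | pop | coupe | swimming | yellow
  5   | jazz | van | golf | blue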